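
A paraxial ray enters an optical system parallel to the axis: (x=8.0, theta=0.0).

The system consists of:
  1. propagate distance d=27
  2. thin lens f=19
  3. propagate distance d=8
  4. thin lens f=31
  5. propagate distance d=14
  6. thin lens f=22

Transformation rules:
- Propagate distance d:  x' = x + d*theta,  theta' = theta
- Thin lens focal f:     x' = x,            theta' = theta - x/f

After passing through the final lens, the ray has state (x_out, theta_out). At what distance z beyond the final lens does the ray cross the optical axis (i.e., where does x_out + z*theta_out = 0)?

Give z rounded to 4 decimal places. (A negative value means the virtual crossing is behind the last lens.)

Answer: -8.0266

Derivation:
Initial: x=8.0000 theta=0.0000
After 1 (propagate distance d=27): x=8.0000 theta=0.0000
After 2 (thin lens f=19): x=8.0000 theta=-8/19 (≈-0.4211)
After 3 (propagate distance d=8): x=88/19 (≈4.6316) theta=-8/19 (≈-0.4211)
After 4 (thin lens f=31): x=88/19 (≈4.6316) theta=-336/589 (≈-0.5705)
After 5 (propagate distance d=14): x=-104/31 (≈-3.3548) theta=-336/589 (≈-0.5705)
After 6 (thin lens f=22): x=-104/31 (≈-3.3548) theta=-2708/6479 (≈-0.4180)
z_focus = -x_out/theta_out = -(-104/31)/(-2708/6479) = -5434/677 ≈ -8.0266
Rounded to 4 decimal places: z = -8.0266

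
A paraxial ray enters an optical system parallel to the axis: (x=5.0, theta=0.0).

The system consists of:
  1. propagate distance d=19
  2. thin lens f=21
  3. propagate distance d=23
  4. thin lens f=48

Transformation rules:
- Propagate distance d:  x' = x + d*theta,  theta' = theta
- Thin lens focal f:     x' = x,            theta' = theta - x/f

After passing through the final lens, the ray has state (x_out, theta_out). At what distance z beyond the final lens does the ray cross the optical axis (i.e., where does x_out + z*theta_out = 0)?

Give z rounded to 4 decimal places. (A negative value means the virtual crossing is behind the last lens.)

Initial: x=5.0000 theta=0.0000
After 1 (propagate distance d=19): x=5.0000 theta=0.0000
After 2 (thin lens f=21): x=5.0000 theta=-5/21 (≈-0.2381)
After 3 (propagate distance d=23): x=-10/21 (≈-0.4762) theta=-5/21 (≈-0.2381)
After 4 (thin lens f=48): x=-10/21 (≈-0.4762) theta=-115/504 (≈-0.2282)
z_focus = -x_out/theta_out = -(-10/21)/(-115/504) = -48/23 ≈ -2.0870
Rounded to 4 decimal places: z = -2.0870

Answer: -2.0870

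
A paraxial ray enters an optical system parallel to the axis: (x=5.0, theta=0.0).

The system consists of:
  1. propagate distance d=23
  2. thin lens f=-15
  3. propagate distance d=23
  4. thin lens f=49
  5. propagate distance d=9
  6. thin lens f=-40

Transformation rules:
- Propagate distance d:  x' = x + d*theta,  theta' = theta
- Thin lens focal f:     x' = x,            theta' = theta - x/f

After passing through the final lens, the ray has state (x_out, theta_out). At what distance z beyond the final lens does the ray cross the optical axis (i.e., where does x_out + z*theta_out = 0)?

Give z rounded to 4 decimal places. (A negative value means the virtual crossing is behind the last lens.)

Initial: x=5.0000 theta=0.0000
After 1 (propagate distance d=23): x=5.0000 theta=0.0000
After 2 (thin lens f=-15): x=5.0000 theta=1/3 (≈0.3333)
After 3 (propagate distance d=23): x=38/3 (≈12.6667) theta=1/3 (≈0.3333)
After 4 (thin lens f=49): x=38/3 (≈12.6667) theta=11/147 (≈0.0748)
After 5 (propagate distance d=9): x=1961/147 (≈13.3401) theta=11/147 (≈0.0748)
After 6 (thin lens f=-40): x=1961/147 (≈13.3401) theta=49/120 (≈0.4083)
z_focus = -x_out/theta_out = -(1961/147)/(49/120) = -78440/2401 ≈ -32.6697
Rounded to 4 decimal places: z = -32.6697

Answer: -32.6697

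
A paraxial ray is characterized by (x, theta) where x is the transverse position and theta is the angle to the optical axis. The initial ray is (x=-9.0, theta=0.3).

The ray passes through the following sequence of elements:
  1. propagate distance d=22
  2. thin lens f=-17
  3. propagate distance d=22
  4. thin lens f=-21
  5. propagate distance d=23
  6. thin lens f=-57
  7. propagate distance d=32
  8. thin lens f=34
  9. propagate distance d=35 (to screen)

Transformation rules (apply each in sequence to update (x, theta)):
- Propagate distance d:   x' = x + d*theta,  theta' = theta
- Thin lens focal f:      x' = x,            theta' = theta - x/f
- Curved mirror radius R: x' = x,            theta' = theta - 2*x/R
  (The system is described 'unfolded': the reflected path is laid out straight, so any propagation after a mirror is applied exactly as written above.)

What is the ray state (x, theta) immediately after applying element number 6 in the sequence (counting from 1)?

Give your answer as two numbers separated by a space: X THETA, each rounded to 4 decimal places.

Answer: 5.9454 0.3152

Derivation:
Initial: x=-9.0000 theta=0.3000
After 1 (propagate distance d=22): x=-2.4000 theta=0.3000
After 2 (thin lens f=-17): x=-2.4000 theta=27/170 (≈0.1588)
After 3 (propagate distance d=22): x=93/85 (≈1.0941) theta=27/170 (≈0.1588)
After 4 (thin lens f=-21): x=93/85 (≈1.0941) theta=251/1190 (≈0.2109)
After 5 (propagate distance d=23): x=1415/238 (≈5.9454) theta=251/1190 (≈0.2109)
After 6 (thin lens f=-57): x=1415/238 (≈5.9454) theta=10691/33915 (≈0.3152)
Rounded to 4 decimal places: x = 5.9454, theta = 0.3152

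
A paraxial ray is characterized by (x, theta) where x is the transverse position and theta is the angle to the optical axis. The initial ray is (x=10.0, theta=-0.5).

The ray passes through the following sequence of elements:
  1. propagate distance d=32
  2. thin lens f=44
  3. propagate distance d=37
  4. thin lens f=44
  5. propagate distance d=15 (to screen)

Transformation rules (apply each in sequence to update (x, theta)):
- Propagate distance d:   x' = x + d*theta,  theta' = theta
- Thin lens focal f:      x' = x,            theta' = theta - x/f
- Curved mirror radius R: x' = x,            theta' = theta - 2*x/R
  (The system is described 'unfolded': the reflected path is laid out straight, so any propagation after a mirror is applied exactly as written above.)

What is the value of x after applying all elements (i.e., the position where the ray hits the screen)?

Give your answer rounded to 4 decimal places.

Initial: x=10.0000 theta=-0.5000
After 1 (propagate distance d=32): x=-6.0000 theta=-0.5000
After 2 (thin lens f=44): x=-6.0000 theta=-4/11 (≈-0.3636)
After 3 (propagate distance d=37): x=-214/11 (≈-19.4545) theta=-4/11 (≈-0.3636)
After 4 (thin lens f=44): x=-214/11 (≈-19.4545) theta=19/242 (≈0.0785)
After 5 (propagate distance d=15 (to screen)): x=-4423/242 (≈-18.2769) theta=19/242 (≈0.0785)
Rounded to 4 decimal places: x = -18.2769

Answer: -18.2769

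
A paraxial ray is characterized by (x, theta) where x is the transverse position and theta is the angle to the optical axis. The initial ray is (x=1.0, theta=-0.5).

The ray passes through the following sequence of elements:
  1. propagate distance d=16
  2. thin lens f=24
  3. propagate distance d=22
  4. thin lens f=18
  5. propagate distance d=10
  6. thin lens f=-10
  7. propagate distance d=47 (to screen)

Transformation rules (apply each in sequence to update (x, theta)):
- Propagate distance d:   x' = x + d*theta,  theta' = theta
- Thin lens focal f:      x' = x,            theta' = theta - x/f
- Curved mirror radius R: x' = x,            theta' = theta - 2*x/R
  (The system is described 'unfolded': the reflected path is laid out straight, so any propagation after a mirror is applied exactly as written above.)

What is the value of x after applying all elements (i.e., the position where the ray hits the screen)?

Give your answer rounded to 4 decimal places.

Answer: -20.7657

Derivation:
Initial: x=1.0000 theta=-0.5000
After 1 (propagate distance d=16): x=-7.0000 theta=-0.5000
After 2 (thin lens f=24): x=-7.0000 theta=-5/24 (≈-0.2083)
After 3 (propagate distance d=22): x=-139/12 (≈-11.5833) theta=-5/24 (≈-0.2083)
After 4 (thin lens f=18): x=-139/12 (≈-11.5833) theta=47/108 (≈0.4352)
After 5 (propagate distance d=10): x=-781/108 (≈-7.2315) theta=47/108 (≈0.4352)
After 6 (thin lens f=-10): x=-781/108 (≈-7.2315) theta=-311/1080 (≈-0.2880)
After 7 (propagate distance d=47 (to screen)): x=-22427/1080 (≈-20.7657) theta=-311/1080 (≈-0.2880)
Rounded to 4 decimal places: x = -20.7657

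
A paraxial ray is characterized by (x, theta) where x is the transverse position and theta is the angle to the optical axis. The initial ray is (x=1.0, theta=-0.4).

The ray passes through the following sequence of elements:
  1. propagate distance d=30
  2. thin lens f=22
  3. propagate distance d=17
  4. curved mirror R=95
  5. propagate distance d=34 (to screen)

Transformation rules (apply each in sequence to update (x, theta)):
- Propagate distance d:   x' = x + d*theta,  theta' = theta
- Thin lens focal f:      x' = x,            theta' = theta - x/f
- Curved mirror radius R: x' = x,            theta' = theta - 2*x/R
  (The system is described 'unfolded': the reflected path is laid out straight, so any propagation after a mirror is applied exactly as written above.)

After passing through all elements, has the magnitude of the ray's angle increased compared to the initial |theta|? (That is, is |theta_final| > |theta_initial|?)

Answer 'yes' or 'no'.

Answer: no

Derivation:
Initial: x=1.0000 theta=-0.4000
After 1 (propagate distance d=30): x=-11.0000 theta=-0.4000
After 2 (thin lens f=22): x=-11.0000 theta=0.1000
After 3 (propagate distance d=17): x=-9.3000 theta=0.1000
After 4 (curved mirror R=95): x=-9.3000 theta=281/950 (≈0.2958)
After 5 (propagate distance d=34 (to screen)): x=719/950 (≈0.7568) theta=281/950 (≈0.2958)
|theta_initial|=0.4000 |theta_final|=281/950 (≈0.2958) -> not increased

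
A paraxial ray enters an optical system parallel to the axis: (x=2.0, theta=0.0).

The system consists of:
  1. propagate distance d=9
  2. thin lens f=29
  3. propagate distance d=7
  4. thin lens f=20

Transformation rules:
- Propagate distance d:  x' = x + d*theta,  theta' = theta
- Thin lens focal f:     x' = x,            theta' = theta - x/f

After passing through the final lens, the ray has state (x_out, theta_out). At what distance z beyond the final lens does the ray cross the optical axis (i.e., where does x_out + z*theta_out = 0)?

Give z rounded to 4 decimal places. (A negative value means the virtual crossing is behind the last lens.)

Answer: 10.4762

Derivation:
Initial: x=2.0000 theta=0.0000
After 1 (propagate distance d=9): x=2.0000 theta=0.0000
After 2 (thin lens f=29): x=2.0000 theta=-2/29 (≈-0.0690)
After 3 (propagate distance d=7): x=44/29 (≈1.5172) theta=-2/29 (≈-0.0690)
After 4 (thin lens f=20): x=44/29 (≈1.5172) theta=-21/145 (≈-0.1448)
z_focus = -x_out/theta_out = -(44/29)/(-21/145) = 220/21 ≈ 10.4762
Rounded to 4 decimal places: z = 10.4762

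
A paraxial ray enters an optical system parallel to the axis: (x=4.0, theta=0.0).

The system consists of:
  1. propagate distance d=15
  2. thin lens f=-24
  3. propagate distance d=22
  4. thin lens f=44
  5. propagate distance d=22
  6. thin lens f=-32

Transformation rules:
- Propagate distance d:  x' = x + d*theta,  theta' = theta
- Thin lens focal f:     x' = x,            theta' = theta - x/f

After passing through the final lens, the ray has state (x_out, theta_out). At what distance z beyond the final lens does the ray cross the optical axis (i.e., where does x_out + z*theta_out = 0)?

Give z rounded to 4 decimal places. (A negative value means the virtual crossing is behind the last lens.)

Initial: x=4.0000 theta=0.0000
After 1 (propagate distance d=15): x=4.0000 theta=0.0000
After 2 (thin lens f=-24): x=4.0000 theta=1/6 (≈0.1667)
After 3 (propagate distance d=22): x=23/3 (≈7.6667) theta=1/6 (≈0.1667)
After 4 (thin lens f=44): x=23/3 (≈7.6667) theta=-1/132 (≈-0.0076)
After 5 (propagate distance d=22): x=7.5000 theta=-1/132 (≈-0.0076)
After 6 (thin lens f=-32): x=7.5000 theta=479/2112 (≈0.2268)
z_focus = -x_out/theta_out = -(7.5000)/(479/2112) = -15840/479 ≈ -33.0689
Rounded to 4 decimal places: z = -33.0689

Answer: -33.0689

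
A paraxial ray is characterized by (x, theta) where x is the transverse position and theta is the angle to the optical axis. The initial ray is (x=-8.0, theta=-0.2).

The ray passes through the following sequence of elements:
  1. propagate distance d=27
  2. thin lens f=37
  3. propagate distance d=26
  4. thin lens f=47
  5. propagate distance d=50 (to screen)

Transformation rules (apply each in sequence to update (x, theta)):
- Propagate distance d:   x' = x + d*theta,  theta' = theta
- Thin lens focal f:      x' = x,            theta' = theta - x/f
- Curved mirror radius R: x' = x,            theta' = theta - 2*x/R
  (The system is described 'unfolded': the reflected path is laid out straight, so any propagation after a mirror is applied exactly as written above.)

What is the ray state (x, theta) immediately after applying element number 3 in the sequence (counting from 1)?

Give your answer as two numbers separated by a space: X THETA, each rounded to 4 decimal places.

Initial: x=-8.0000 theta=-0.2000
After 1 (propagate distance d=27): x=-13.4000 theta=-0.2000
After 2 (thin lens f=37): x=-13.4000 theta=6/37 (≈0.1622)
After 3 (propagate distance d=26): x=-1699/185 (≈-9.1838) theta=6/37 (≈0.1622)
Rounded to 4 decimal places: x = -9.1838, theta = 0.1622

Answer: -9.1838 0.1622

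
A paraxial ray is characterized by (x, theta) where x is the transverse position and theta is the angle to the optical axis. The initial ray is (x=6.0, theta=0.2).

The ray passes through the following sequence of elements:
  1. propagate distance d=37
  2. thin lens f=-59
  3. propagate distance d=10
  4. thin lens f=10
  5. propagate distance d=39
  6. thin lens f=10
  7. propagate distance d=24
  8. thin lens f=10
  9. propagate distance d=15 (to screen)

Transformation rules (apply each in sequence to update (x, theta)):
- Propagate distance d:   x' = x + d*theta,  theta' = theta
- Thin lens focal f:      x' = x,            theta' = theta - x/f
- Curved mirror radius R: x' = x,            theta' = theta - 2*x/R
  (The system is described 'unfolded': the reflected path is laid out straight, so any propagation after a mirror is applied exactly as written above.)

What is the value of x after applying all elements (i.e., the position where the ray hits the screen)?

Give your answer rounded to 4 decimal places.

Initial: x=6.0000 theta=0.2000
After 1 (propagate distance d=37): x=13.4000 theta=0.2000
After 2 (thin lens f=-59): x=13.4000 theta=126/295 (≈0.4271)
After 3 (propagate distance d=10): x=5213/295 (≈17.6712) theta=126/295 (≈0.4271)
After 4 (thin lens f=10): x=5213/295 (≈17.6712) theta=-1.3400
After 5 (propagate distance d=39): x=-102037/2950 (≈-34.5888) theta=-1.3400
After 6 (thin lens f=10): x=-102037/2950 (≈-34.5888) theta=62507/29500 (≈2.1189)
After 7 (propagate distance d=24): x=239899/14750 (≈16.2643) theta=62507/29500 (≈2.1189)
After 8 (thin lens f=10): x=239899/14750 (≈16.2643) theta=18159/36875 (≈0.4924)
After 9 (propagate distance d=15 (to screen)): x=348853/14750 (≈23.6511) theta=18159/36875 (≈0.4924)
Rounded to 4 decimal places: x = 23.6511

Answer: 23.6511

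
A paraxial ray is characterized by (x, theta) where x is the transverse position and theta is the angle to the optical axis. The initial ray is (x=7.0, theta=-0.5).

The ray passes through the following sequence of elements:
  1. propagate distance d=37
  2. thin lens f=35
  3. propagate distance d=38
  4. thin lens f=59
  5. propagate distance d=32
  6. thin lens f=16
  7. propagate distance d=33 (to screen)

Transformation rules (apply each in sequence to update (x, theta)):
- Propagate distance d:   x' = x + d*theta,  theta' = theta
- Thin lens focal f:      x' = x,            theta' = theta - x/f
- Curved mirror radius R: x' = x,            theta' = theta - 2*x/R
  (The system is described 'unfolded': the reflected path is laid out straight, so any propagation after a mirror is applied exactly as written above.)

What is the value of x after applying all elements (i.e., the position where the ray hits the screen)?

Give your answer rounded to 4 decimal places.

Answer: 19.0063

Derivation:
Initial: x=7.0000 theta=-0.5000
After 1 (propagate distance d=37): x=-11.5000 theta=-0.5000
After 2 (thin lens f=35): x=-11.5000 theta=-6/35 (≈-0.1714)
After 3 (propagate distance d=38): x=-1261/70 (≈-18.0143) theta=-6/35 (≈-0.1714)
After 4 (thin lens f=59): x=-1261/70 (≈-18.0143) theta=79/590 (≈0.1339)
After 5 (propagate distance d=32): x=-56703/4130 (≈-13.7295) theta=79/590 (≈0.1339)
After 6 (thin lens f=16): x=-56703/4130 (≈-13.7295) theta=65551/66080 (≈0.9920)
After 7 (propagate distance d=33 (to screen)): x=251187/13216 (≈19.0063) theta=65551/66080 (≈0.9920)
Rounded to 4 decimal places: x = 19.0063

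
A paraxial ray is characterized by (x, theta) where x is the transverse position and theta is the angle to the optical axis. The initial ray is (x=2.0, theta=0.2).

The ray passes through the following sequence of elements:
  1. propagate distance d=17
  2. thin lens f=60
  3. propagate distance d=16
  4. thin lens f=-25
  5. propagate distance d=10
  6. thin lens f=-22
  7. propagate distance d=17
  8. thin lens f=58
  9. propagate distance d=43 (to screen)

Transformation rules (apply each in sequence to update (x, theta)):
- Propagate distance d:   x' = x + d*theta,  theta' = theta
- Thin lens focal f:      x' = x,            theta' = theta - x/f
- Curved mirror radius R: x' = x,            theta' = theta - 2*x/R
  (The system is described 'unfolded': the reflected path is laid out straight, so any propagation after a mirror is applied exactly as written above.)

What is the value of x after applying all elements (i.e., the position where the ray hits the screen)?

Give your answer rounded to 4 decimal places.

Initial: x=2.0000 theta=0.2000
After 1 (propagate distance d=17): x=5.4000 theta=0.2000
After 2 (thin lens f=60): x=5.4000 theta=0.1100
After 3 (propagate distance d=16): x=7.1600 theta=0.1100
After 4 (thin lens f=-25): x=7.1600 theta=0.3964
After 5 (propagate distance d=10): x=11.1240 theta=0.3964
After 6 (thin lens f=-22): x=11.1240 theta=12403/13750 (≈0.9020)
After 7 (propagate distance d=17): x=181903/6875 (≈26.4586) theta=12403/13750 (≈0.9020)
After 8 (thin lens f=58): x=181903/6875 (≈26.4586) theta=88892/199375 (≈0.4459)
After 9 (propagate distance d=43 (to screen)): x=9097543/199375 (≈45.6303) theta=88892/199375 (≈0.4459)
Rounded to 4 decimal places: x = 45.6303

Answer: 45.6303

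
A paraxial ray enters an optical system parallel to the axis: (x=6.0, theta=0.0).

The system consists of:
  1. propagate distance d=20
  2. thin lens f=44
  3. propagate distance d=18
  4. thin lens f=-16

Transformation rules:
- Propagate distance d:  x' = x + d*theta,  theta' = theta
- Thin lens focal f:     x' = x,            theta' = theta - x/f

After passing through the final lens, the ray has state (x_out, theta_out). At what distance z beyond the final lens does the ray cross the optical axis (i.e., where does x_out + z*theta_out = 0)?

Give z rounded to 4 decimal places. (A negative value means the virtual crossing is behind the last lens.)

Answer: -41.6000

Derivation:
Initial: x=6.0000 theta=0.0000
After 1 (propagate distance d=20): x=6.0000 theta=0.0000
After 2 (thin lens f=44): x=6.0000 theta=-3/22 (≈-0.1364)
After 3 (propagate distance d=18): x=39/11 (≈3.5455) theta=-3/22 (≈-0.1364)
After 4 (thin lens f=-16): x=39/11 (≈3.5455) theta=15/176 (≈0.0852)
z_focus = -x_out/theta_out = -(39/11)/(15/176) = -41.6000
Rounded to 4 decimal places: z = -41.6000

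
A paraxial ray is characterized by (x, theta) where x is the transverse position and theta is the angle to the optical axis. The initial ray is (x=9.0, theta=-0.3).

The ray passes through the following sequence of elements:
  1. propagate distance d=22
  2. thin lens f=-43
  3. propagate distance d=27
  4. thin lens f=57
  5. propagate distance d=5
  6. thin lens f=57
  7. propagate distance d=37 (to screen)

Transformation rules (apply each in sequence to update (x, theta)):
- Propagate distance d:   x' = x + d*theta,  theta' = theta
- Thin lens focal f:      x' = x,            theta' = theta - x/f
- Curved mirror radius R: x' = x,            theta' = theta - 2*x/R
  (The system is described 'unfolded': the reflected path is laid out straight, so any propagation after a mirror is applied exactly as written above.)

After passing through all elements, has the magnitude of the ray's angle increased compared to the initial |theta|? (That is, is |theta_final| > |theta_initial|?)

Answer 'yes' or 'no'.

Answer: no

Derivation:
Initial: x=9.0000 theta=-0.3000
After 1 (propagate distance d=22): x=2.4000 theta=-0.3000
After 2 (thin lens f=-43): x=2.4000 theta=-21/86 (≈-0.2442)
After 3 (propagate distance d=27): x=-1803/430 (≈-4.1930) theta=-21/86 (≈-0.2442)
After 4 (thin lens f=57): x=-1803/430 (≈-4.1930) theta=-697/4085 (≈-0.1706)
After 5 (propagate distance d=5): x=-41227/8170 (≈-5.0461) theta=-697/4085 (≈-0.1706)
After 6 (thin lens f=57): x=-41227/8170 (≈-5.0461) theta=-38231/465690 (≈-0.0821)
After 7 (propagate distance d=37 (to screen)): x=-1882243/232845 (≈-8.0837) theta=-38231/465690 (≈-0.0821)
|theta_initial|=0.3000 |theta_final|=38231/465690 (≈0.0821) -> not increased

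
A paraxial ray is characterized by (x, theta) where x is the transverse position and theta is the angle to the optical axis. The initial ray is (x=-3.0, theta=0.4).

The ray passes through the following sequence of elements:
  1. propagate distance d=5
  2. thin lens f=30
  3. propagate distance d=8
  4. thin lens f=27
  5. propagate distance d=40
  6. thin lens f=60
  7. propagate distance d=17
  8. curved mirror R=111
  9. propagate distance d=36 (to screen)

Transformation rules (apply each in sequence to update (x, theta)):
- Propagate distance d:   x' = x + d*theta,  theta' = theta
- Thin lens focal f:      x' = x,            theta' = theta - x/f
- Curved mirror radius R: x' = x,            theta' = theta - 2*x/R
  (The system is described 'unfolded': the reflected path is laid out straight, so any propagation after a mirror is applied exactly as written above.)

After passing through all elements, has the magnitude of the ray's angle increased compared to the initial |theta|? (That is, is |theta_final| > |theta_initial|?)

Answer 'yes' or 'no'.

Answer: no

Derivation:
Initial: x=-3.0000 theta=0.4000
After 1 (propagate distance d=5): x=-1.0000 theta=0.4000
After 2 (thin lens f=30): x=-1.0000 theta=13/30 (≈0.4333)
After 3 (propagate distance d=8): x=37/15 (≈2.4667) theta=13/30 (≈0.4333)
After 4 (thin lens f=27): x=37/15 (≈2.4667) theta=277/810 (≈0.3420)
After 5 (propagate distance d=40): x=6539/405 (≈16.1457) theta=277/810 (≈0.3420)
After 6 (thin lens f=60): x=6539/405 (≈16.1457) theta=1771/24300 (≈0.0729)
After 7 (propagate distance d=17): x=422447/24300 (≈17.3847) theta=1771/24300 (≈0.0729)
After 8 (curved mirror R=111): x=422447/24300 (≈17.3847) theta=-648313/2697300 (≈-0.2404)
After 9 (propagate distance d=36 (to screen)): x=7850783/899100 (≈8.7318) theta=-648313/2697300 (≈-0.2404)
|theta_initial|=0.4000 |theta_final|=648313/2697300 (≈0.2404) -> not increased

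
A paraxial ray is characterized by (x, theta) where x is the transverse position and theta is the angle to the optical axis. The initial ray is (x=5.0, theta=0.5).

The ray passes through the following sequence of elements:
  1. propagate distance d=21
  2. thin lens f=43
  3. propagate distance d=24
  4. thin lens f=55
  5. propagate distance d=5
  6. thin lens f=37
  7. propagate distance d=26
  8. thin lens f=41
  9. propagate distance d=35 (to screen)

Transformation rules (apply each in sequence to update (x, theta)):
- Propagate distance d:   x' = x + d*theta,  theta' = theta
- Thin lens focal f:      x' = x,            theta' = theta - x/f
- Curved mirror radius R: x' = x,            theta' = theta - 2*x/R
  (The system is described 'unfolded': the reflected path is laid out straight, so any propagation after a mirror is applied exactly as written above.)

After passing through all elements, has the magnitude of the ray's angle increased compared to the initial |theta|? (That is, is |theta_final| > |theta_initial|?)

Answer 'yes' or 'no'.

Answer: yes

Derivation:
Initial: x=5.0000 theta=0.5000
After 1 (propagate distance d=21): x=15.5000 theta=0.5000
After 2 (thin lens f=43): x=15.5000 theta=6/43 (≈0.1395)
After 3 (propagate distance d=24): x=1621/86 (≈18.8488) theta=6/43 (≈0.1395)
After 4 (thin lens f=55): x=1621/86 (≈18.8488) theta=-961/4730 (≈-0.2032)
After 5 (propagate distance d=5): x=8435/473 (≈17.8330) theta=-961/4730 (≈-0.2032)
After 6 (thin lens f=37): x=8435/473 (≈17.8330) theta=-119907/175010 (≈-0.6851)
After 7 (propagate distance d=26): x=1684/87505 (≈0.0192) theta=-119907/175010 (≈-0.6851)
After 8 (thin lens f=41): x=1684/87505 (≈0.0192) theta=-983911/1435082 (≈-0.6856)
After 9 (propagate distance d=35 (to screen)): x=-4649901/193930 (≈-23.9772) theta=-983911/1435082 (≈-0.6856)
|theta_initial|=0.5000 |theta_final|=983911/1435082 (≈0.6856) -> increased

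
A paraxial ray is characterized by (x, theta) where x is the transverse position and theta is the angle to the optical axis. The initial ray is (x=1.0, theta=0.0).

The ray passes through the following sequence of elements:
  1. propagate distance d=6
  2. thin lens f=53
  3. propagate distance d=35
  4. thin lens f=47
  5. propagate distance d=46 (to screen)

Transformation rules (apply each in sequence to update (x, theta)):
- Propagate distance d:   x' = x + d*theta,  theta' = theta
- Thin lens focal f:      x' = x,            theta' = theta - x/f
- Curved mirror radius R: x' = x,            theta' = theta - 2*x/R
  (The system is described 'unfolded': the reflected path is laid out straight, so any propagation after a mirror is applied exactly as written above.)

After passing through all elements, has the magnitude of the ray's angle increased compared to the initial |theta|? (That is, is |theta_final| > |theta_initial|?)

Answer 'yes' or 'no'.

Initial: x=1.0000 theta=0.0000
After 1 (propagate distance d=6): x=1.0000 theta=0.0000
After 2 (thin lens f=53): x=1.0000 theta=-1/53 (≈-0.0189)
After 3 (propagate distance d=35): x=18/53 (≈0.3396) theta=-1/53 (≈-0.0189)
After 4 (thin lens f=47): x=18/53 (≈0.3396) theta=-65/2491 (≈-0.0261)
After 5 (propagate distance d=46 (to screen)): x=-2144/2491 (≈-0.8607) theta=-65/2491 (≈-0.0261)
|theta_initial|=0.0000 |theta_final|=65/2491 (≈0.0261) -> increased

Answer: yes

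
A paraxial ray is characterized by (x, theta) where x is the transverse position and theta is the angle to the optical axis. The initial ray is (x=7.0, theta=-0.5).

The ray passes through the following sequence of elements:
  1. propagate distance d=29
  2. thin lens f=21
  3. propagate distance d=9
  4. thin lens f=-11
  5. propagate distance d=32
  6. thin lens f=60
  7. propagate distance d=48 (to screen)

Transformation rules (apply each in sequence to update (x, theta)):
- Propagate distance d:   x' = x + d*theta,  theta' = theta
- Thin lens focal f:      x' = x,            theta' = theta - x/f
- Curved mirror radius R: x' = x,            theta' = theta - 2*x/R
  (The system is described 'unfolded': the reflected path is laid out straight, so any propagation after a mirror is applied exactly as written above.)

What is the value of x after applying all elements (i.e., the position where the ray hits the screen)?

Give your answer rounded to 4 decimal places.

Initial: x=7.0000 theta=-0.5000
After 1 (propagate distance d=29): x=-7.5000 theta=-0.5000
After 2 (thin lens f=21): x=-7.5000 theta=-1/7 (≈-0.1429)
After 3 (propagate distance d=9): x=-123/14 (≈-8.7857) theta=-1/7 (≈-0.1429)
After 4 (thin lens f=-11): x=-123/14 (≈-8.7857) theta=-145/154 (≈-0.9416)
After 5 (propagate distance d=32): x=-5993/154 (≈-38.9156) theta=-145/154 (≈-0.9416)
After 6 (thin lens f=60): x=-5993/154 (≈-38.9156) theta=-2707/9240 (≈-0.2930)
After 7 (propagate distance d=48 (to screen)): x=-40793/770 (≈-52.9779) theta=-2707/9240 (≈-0.2930)
Rounded to 4 decimal places: x = -52.9779

Answer: -52.9779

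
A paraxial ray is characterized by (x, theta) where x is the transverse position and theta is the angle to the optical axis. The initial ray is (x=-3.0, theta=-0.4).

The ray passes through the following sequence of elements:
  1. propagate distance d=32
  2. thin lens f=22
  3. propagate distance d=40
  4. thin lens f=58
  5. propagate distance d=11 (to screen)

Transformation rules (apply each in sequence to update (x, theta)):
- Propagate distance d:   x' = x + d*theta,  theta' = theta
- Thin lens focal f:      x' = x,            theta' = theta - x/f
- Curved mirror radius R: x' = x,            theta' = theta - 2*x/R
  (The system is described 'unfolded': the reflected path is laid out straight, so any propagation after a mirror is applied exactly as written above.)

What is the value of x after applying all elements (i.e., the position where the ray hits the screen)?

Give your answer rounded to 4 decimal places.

Initial: x=-3.0000 theta=-0.4000
After 1 (propagate distance d=32): x=-15.8000 theta=-0.4000
After 2 (thin lens f=22): x=-15.8000 theta=7/22 (≈0.3182)
After 3 (propagate distance d=40): x=-169/55 (≈-3.0727) theta=7/22 (≈0.3182)
After 4 (thin lens f=58): x=-169/55 (≈-3.0727) theta=592/1595 (≈0.3712)
After 5 (propagate distance d=11 (to screen)): x=1611/1595 (≈1.0100) theta=592/1595 (≈0.3712)
Rounded to 4 decimal places: x = 1.0100

Answer: 1.0100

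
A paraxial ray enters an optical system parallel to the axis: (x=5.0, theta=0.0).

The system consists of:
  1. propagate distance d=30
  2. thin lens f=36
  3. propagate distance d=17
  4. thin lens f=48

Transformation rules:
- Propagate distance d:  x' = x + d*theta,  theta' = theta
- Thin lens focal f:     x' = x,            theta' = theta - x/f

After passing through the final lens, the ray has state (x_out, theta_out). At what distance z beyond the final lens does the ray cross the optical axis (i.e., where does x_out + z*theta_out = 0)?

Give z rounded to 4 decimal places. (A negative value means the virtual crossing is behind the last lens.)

Initial: x=5.0000 theta=0.0000
After 1 (propagate distance d=30): x=5.0000 theta=0.0000
After 2 (thin lens f=36): x=5.0000 theta=-5/36 (≈-0.1389)
After 3 (propagate distance d=17): x=95/36 (≈2.6389) theta=-5/36 (≈-0.1389)
After 4 (thin lens f=48): x=95/36 (≈2.6389) theta=-335/1728 (≈-0.1939)
z_focus = -x_out/theta_out = -(95/36)/(-335/1728) = 912/67 ≈ 13.6119
Rounded to 4 decimal places: z = 13.6119

Answer: 13.6119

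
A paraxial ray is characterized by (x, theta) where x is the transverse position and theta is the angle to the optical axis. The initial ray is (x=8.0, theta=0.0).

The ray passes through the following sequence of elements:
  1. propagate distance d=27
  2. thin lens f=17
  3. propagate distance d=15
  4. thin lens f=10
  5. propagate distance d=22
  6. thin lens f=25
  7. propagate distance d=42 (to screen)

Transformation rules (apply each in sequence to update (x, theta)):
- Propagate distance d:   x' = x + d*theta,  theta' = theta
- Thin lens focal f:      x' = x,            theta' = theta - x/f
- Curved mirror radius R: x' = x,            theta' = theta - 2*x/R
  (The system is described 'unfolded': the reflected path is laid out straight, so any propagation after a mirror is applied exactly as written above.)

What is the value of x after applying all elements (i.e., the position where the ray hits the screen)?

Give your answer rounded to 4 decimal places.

Answer: -15.9096

Derivation:
Initial: x=8.0000 theta=0.0000
After 1 (propagate distance d=27): x=8.0000 theta=0.0000
After 2 (thin lens f=17): x=8.0000 theta=-8/17 (≈-0.4706)
After 3 (propagate distance d=15): x=16/17 (≈0.9412) theta=-8/17 (≈-0.4706)
After 4 (thin lens f=10): x=16/17 (≈0.9412) theta=-48/85 (≈-0.5647)
After 5 (propagate distance d=22): x=-976/85 (≈-11.4824) theta=-48/85 (≈-0.5647)
After 6 (thin lens f=25): x=-976/85 (≈-11.4824) theta=-224/2125 (≈-0.1054)
After 7 (propagate distance d=42 (to screen)): x=-33808/2125 (≈-15.9096) theta=-224/2125 (≈-0.1054)
Rounded to 4 decimal places: x = -15.9096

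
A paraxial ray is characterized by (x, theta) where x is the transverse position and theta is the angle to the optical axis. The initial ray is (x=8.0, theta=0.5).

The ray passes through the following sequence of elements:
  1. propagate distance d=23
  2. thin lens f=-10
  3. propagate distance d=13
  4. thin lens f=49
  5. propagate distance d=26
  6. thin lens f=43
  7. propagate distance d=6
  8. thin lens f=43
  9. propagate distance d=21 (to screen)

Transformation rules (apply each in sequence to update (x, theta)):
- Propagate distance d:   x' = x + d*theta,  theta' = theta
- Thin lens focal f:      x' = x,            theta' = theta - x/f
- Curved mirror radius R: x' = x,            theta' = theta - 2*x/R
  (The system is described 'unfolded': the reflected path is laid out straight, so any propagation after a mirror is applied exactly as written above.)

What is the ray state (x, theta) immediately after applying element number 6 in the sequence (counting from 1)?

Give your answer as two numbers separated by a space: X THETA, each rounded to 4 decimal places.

Answer: 87.8031 -0.6399

Derivation:
Initial: x=8.0000 theta=0.5000
After 1 (propagate distance d=23): x=19.5000 theta=0.5000
After 2 (thin lens f=-10): x=19.5000 theta=2.4500
After 3 (propagate distance d=13): x=51.3500 theta=2.4500
After 4 (thin lens f=49): x=51.3500 theta=687/490 (≈1.4020)
After 5 (propagate distance d=26): x=86047/980 (≈87.8031) theta=687/490 (≈1.4020)
After 6 (thin lens f=43): x=86047/980 (≈87.8031) theta=-5393/8428 (≈-0.6399)
Rounded to 4 decimal places: x = 87.8031, theta = -0.6399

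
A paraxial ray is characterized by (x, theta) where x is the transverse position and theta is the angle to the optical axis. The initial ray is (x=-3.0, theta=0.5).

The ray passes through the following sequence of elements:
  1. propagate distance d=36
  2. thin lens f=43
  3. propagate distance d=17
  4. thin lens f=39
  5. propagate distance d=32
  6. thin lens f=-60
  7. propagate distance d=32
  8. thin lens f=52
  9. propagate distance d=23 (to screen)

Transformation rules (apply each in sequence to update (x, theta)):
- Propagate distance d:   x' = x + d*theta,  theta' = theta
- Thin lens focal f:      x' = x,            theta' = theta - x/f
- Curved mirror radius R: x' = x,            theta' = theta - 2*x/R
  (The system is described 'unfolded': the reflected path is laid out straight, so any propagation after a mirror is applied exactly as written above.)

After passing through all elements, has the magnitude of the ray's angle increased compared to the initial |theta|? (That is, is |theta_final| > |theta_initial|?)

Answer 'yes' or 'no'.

Initial: x=-3.0000 theta=0.5000
After 1 (propagate distance d=36): x=15.0000 theta=0.5000
After 2 (thin lens f=43): x=15.0000 theta=13/86 (≈0.1512)
After 3 (propagate distance d=17): x=1511/86 (≈17.5698) theta=13/86 (≈0.1512)
After 4 (thin lens f=39): x=1511/86 (≈17.5698) theta=-502/1677 (≈-0.2993)
After 5 (propagate distance d=32): x=26801/3354 (≈7.9908) theta=-502/1677 (≈-0.2993)
After 6 (thin lens f=-60): x=26801/3354 (≈7.9908) theta=-33439/201240 (≈-0.1662)
After 7 (propagate distance d=32): x=134503/50310 (≈2.6735) theta=-33439/201240 (≈-0.1662)
After 8 (thin lens f=52): x=134503/50310 (≈2.6735) theta=-56921/261612 (≈-0.2176)
After 9 (propagate distance d=23 (to screen)): x=-1016279/436020 (≈-2.3308) theta=-56921/261612 (≈-0.2176)
|theta_initial|=0.5000 |theta_final|=56921/261612 (≈0.2176) -> not increased

Answer: no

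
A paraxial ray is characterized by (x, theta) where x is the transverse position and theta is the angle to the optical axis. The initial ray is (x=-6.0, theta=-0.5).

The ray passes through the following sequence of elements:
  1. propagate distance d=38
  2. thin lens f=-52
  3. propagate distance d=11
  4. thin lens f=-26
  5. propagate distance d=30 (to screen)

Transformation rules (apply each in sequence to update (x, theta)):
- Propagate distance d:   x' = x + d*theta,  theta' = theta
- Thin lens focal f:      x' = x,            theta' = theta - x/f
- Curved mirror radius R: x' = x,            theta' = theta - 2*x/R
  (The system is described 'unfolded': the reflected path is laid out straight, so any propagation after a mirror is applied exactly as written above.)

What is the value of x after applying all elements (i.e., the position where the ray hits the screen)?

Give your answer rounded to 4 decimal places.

Answer: -106.5059

Derivation:
Initial: x=-6.0000 theta=-0.5000
After 1 (propagate distance d=38): x=-25.0000 theta=-0.5000
After 2 (thin lens f=-52): x=-25.0000 theta=-51/52 (≈-0.9808)
After 3 (propagate distance d=11): x=-1861/52 (≈-35.7885) theta=-51/52 (≈-0.9808)
After 4 (thin lens f=-26): x=-1861/52 (≈-35.7885) theta=-3187/1352 (≈-2.3572)
After 5 (propagate distance d=30 (to screen)): x=-35999/338 (≈-106.5059) theta=-3187/1352 (≈-2.3572)
Rounded to 4 decimal places: x = -106.5059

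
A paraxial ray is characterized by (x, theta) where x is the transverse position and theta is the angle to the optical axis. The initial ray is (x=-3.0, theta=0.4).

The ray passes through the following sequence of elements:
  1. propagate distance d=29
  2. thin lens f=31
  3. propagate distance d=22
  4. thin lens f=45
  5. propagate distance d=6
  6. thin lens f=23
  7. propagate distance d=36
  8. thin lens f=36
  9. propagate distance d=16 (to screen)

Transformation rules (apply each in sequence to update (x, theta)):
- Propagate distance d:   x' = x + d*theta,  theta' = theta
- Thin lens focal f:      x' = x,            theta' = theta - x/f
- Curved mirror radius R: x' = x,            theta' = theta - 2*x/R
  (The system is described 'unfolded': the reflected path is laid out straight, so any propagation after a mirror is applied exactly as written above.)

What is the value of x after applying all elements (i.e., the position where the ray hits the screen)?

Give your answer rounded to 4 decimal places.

Answer: -15.2522

Derivation:
Initial: x=-3.0000 theta=0.4000
After 1 (propagate distance d=29): x=8.6000 theta=0.4000
After 2 (thin lens f=31): x=8.6000 theta=19/155 (≈0.1226)
After 3 (propagate distance d=22): x=1751/155 (≈11.2968) theta=19/155 (≈0.1226)
After 4 (thin lens f=45): x=1751/155 (≈11.2968) theta=-896/6975 (≈-0.1285)
After 5 (propagate distance d=6): x=24473/2325 (≈10.5260) theta=-896/6975 (≈-0.1285)
After 6 (thin lens f=23): x=24473/2325 (≈10.5260) theta=-94027/160425 (≈-0.5861)
After 7 (propagate distance d=36): x=-113089/10695 (≈-10.5740) theta=-94027/160425 (≈-0.5861)
After 8 (thin lens f=36): x=-113089/10695 (≈-10.5740) theta=-24473/83700 (≈-0.2924)
After 9 (propagate distance d=16 (to screen)): x=-236791/15525 (≈-15.2522) theta=-24473/83700 (≈-0.2924)
Rounded to 4 decimal places: x = -15.2522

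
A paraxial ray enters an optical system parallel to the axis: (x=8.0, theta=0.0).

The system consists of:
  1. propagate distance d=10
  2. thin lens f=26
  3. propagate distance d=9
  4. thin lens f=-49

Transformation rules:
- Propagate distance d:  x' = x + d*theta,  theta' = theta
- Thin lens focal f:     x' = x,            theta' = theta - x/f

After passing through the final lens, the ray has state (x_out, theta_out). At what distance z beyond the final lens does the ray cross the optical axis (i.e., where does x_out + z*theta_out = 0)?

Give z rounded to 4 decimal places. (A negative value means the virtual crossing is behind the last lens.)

Answer: 26.0313

Derivation:
Initial: x=8.0000 theta=0.0000
After 1 (propagate distance d=10): x=8.0000 theta=0.0000
After 2 (thin lens f=26): x=8.0000 theta=-4/13 (≈-0.3077)
After 3 (propagate distance d=9): x=68/13 (≈5.2308) theta=-4/13 (≈-0.3077)
After 4 (thin lens f=-49): x=68/13 (≈5.2308) theta=-128/637 (≈-0.2009)
z_focus = -x_out/theta_out = -(68/13)/(-128/637) = 833/32 ≈ 26.0313
Rounded to 4 decimal places: z = 26.0313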